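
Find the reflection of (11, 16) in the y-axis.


Reflection rule for y-axis: (-x, y)
(11, 16) -> (-11, 16)

(-11, 16)


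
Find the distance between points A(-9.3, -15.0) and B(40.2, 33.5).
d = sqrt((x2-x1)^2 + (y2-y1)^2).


dx = 40.2 + 9.3 = 49.5
dy = 33.5 + 15.0 = 48.5
d = sqrt(2450.25 + 2352.25) = sqrt(4802.5) = 69.3001

69.3001


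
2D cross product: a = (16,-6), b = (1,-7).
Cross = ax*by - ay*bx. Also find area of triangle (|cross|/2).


cross = 16*(-7) + 6*1 = -112 + 6 = -106
Triangle area = |-106|/2 = 106/2 = 53.0000

cross = -106, triangle area = 53.0000


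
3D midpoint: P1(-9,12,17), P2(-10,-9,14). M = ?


Mx = (-9- 10)/2 = -9.5000
My = (12- 9)/2 = 1.5000
Mz = (17+14)/2 = 15.5000

M = (-9.5000, 1.5000, 15.5000)


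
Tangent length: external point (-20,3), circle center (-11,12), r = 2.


d = sqrt((-20+ 11)^2 + (3-12)^2) = sqrt(81+81) = 12.7279
L = sqrt(162.0000 - 4) = sqrt(158.0000) = 12.5698

12.5698


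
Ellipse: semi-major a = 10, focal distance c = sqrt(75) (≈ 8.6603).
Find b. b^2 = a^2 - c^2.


b^2 = 10^2 - (sqrt(75))^2 = 100 - 75 = 25
b = sqrt(25) = 5

b = 5


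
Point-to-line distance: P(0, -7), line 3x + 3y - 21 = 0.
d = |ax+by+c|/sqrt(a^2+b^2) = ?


|3*0 + 3*(-7) - 21| = |-42| = 42
sqrt(9 + 9) = sqrt(18) = 4.2426
d = 42/sqrt(18) = 9.8995

9.8995


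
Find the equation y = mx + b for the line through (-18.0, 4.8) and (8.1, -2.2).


m = (-7.0)/(26.1) = -0.2682
b = y1 - m*x1 = 4.8 - (-7.0*(-18.0))/(26.1) = 4.8 - 4.8276 = -0.0276

y = -0.2682x - 0.0276


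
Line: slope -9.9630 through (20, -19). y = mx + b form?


y + 19 = -9.9630(x - 20)
y = -9.9630x - 19 + 9.9630*20
y = -9.9630x + 180.2600

y = -9.9630x + 180.2600


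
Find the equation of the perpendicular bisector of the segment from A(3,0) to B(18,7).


Midpoint = (10.5, 3.5)
Slope of AB = dy/dx = 7/15 = 0.4667
Perp slope = -dx/dy = -15/7 = -2.1429
b = My - (perp slope)*Mx = 3.5 + (15*10.5)/7 = 3.5 + 22.5000 = 26.0000

y = -2.1429x + 26.0000


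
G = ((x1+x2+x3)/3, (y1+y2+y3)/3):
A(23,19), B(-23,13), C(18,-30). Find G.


Gx = (23- 23+18)/3 = 18/3 = 6.0000
Gy = (19+13- 30)/3 = 2/3 = 0.6667

G = (6.0000, 0.6667)


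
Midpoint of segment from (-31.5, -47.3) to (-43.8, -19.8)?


Mx = (-31.5 - 43.8)/2 = -75.3/2 = -37.6500
My = (-47.3 - 19.8)/2 = -67.1/2 = -33.5500

(-37.6500, -33.5500)


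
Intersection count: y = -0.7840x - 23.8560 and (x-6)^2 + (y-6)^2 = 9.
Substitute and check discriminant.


Substitute y = -0.7840x - 23.8560: (x-6)^2 + (-0.7840x- 23.8560-6)^2 = 9
Expand to Ax^2 + Bx + C = 0, where b-k = -29.856
A = 1+m^2 = 1.614656
B = 2(m(b-k) - h) = 2(-0.7840*(-29.856) - 6) = 34.814208
C = h^2 + (b-k)^2 - r^2 = 36 + 891.380736 - 9 = 918.380736
disc = B^2-4AC = 1212.0291 - 5931.4759 = -4719.4468
disc < 0

0 intersection points


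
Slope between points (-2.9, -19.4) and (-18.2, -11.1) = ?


dy = -11.1 + 19.4 = 8.3
dx = -18.2 + 2.9 = -15.3
m = 8.3/(-15.3) = -0.5425

m = -0.5425


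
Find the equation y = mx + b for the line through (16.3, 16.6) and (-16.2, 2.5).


m = (-14.1)/(-32.5) = 0.4338
b = y1 - m*x1 = 16.6 - (-14.1*16.3)/(-32.5) = 16.6 - 7.0717 = 9.5283

y = 0.4338x + 9.5283


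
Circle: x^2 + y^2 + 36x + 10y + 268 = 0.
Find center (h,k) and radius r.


h = -D/2 = -36/2 = -18
k = -E/2 = -10/2 = -5
r^2 = h^2 + k^2 - F = 324 + 25 - 268 = 81
r = 9

Center (-18, -5), radius = 9


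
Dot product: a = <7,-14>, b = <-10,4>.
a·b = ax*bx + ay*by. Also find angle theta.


a·b = 7*(-10) - 14*4 = -70 - 56 = -126
|a| = sqrt(49+196) = 15.6525
|b| = sqrt(100+16) = 10.7703
cos(theta) = -126/(sqrt(245)*sqrt(116)) = -126/sqrt(28420) = -0.747409
theta = arccos(-126/sqrt(28420)) = 138.3665 degrees

a·b = -126, theta = 138.3665 deg


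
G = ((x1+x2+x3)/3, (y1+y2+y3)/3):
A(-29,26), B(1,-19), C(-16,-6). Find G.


Gx = (-29+1- 16)/3 = -44/3 = -14.6667
Gy = (26- 19- 6)/3 = 1/3 = 0.3333

G = (-14.6667, 0.3333)


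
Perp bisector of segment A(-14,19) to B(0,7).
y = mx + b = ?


Midpoint = (-7, 13)
Slope of AB = dy/dx = -12/14 = -0.8571
Perp slope = -dx/dy = 14/12 = 1.1667
b = My - (perp slope)*Mx = 13 + (14*(-7))/(-12) = 13 + 8.1667 = 21.1667

y = 1.1667x + 21.1667


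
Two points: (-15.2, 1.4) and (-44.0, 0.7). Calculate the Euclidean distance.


dx = -44.0 + 15.2 = -28.8
dy = 0.7 - 1.4 = -0.7
d = sqrt(829.44 + 0.49) = sqrt(829.93) = 28.8085

28.8085


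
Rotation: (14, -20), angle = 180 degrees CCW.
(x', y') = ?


cos(180) = -1, sin(180) = 0
x' = 14*(-1) + 20*0 = -14
y' = 14*0 - 20*(-1) = 20

(-14, 20)


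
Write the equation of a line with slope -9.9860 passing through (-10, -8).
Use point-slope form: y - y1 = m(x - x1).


y + 8 = -9.9860(x + 10)
y = -9.9860x - 8 + 9.9860*(-10)
y = -9.9860x - 107.8600

y = -9.9860x - 107.8600


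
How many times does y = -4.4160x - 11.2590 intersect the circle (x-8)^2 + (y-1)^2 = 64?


Substitute y = -4.4160x - 11.2590: (x-8)^2 + (-4.4160x- 11.2590-1)^2 = 64
Expand to Ax^2 + Bx + C = 0, where b-k = -12.259
A = 1+m^2 = 20.501056
B = 2(m(b-k) - h) = 2(-4.4160*(-12.259) - 8) = 92.271488
C = h^2 + (b-k)^2 - r^2 = 64 + 150.283081 - 64 = 150.283081
disc = B^2-4AC = 8514.0275 - 12323.8474 = -3809.8199
disc < 0

0 intersection points


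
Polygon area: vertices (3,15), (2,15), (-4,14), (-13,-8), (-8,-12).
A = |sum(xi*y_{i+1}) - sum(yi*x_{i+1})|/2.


sum(xi*y_{i+1}) = 3*15 + 2*14 - 4*(-8) - 13*(-12) - 8*15 = 141
sum(yi*x_{i+1}) = 15*2 + 15*(-4) + 14*(-13) - 8*(-8) - 12*3 = -184
Area = |141 + 184|/2 = 325/2 = 162.5000

162.5000 sq units


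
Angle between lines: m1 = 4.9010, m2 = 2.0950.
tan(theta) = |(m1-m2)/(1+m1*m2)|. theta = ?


m1-m2 = 2.806
1+m1*m2 = 11.267595
tan(theta) = |2.806/11.267595| = 0.249033
theta = arctan(|2.806/11.267595|) = 13.9841 degrees (acute angle)

13.9841 degrees


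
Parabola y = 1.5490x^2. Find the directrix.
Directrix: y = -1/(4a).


a = 1.5490
1/(4a) = 0.1614
directrix: y = -0.1614 = -0.1614

y = -0.1614


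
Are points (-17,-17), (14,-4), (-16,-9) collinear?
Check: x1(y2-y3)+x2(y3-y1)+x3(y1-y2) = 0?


-17*(-4+ 9) + 14*(-9+ 17) - 16*(-17+ 4)
= -85 + 112 + 208 = 235

No, not collinear (determinant = 235)


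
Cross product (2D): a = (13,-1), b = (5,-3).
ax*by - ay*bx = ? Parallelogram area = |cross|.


cross = 13*(-3) + 1*5 = -39 + 5 = -34
Parallelogram area = |-34| = 34

cross = -34, parallelogram area = 34


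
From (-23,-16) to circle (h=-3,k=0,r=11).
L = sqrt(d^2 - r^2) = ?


d = sqrt((-23+ 3)^2 + (-16-0)^2) = sqrt(400+256) = 25.6125
L = sqrt(656.0000 - 121) = sqrt(535.0000) = 23.1301

23.1301


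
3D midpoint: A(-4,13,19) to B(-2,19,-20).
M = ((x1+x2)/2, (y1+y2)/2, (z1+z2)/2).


Mx = (-4- 2)/2 = -3.0000
My = (13+19)/2 = 16.0000
Mz = (19- 20)/2 = -0.5000

M = (-3.0000, 16.0000, -0.5000)


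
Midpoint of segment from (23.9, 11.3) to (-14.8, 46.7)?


Mx = (23.9 - 14.8)/2 = 9.1/2 = 4.5500
My = (11.3 + 46.7)/2 = 58.0/2 = 29.0000

(4.5500, 29.0000)


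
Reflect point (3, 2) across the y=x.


Reflection rule for y=x: (y, x)
(3, 2) -> (2, 3)

(2, 3)


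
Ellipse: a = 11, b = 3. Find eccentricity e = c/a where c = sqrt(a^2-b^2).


c = sqrt(121-9) = sqrt(112) = 10.5830
e = c/a = sqrt(112)/11 = 0.9621

e = 0.9621


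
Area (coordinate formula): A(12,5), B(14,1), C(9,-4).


12*(1+ 4) = 60
14*(-4-5) = -126
9*(5-1) = 36
sum = -30
Area = |-30|/2 = 15.0000

15.0000 sq units


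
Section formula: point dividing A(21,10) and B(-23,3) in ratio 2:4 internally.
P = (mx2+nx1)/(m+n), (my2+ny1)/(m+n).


Px = (2*(-23) + 4*21)/6 = 38/6 = 6.3333
Py = (2*3 + 4*10)/6 = 46/6 = 7.6667

P = (6.3333, 7.6667)


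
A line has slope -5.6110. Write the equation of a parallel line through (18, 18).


Parallel lines have equal slopes.
m2 = -5.6110
b2 = 18 + 5.6110*18 = 118.9980

y = -5.6110x + 118.9980


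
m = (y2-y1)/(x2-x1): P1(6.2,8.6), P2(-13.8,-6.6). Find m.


dy = -6.6 - 8.6 = -15.2
dx = -13.8 - 6.2 = -20.0
m = -15.2/(-20.0) = 0.7600

m = 0.7600


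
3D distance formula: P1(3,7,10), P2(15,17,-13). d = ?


dx=12, dy=10, dz=-23
d = sqrt(144+100+529) = sqrt(773) = 27.8029

27.8029


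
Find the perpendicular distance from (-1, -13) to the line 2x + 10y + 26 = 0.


|2*(-1) + 10*(-13) + 26| = |-106| = 106
sqrt(4 + 100) = sqrt(104) = 10.1980
d = 106/sqrt(104) = 10.3942

10.3942


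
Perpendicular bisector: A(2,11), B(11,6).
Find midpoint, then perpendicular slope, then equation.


Midpoint = (6.5, 8.5)
Slope of AB = dy/dx = -5/9 = -0.5556
Perp slope = -dx/dy = 9/5 = 1.8000
b = My - (perp slope)*Mx = 8.5 + (9*6.5)/(-5) = 8.5 - 11.7000 = -3.2000

y = 1.8000x - 3.2000


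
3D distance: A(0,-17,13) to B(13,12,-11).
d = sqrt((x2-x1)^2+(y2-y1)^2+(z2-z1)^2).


dx=13, dy=29, dz=-24
d = sqrt(169+841+576) = sqrt(1586) = 39.8246

39.8246


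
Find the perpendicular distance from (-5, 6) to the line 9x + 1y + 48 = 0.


|9*(-5) + 1*6 + 48| = |9| = 9
sqrt(81 + 1) = sqrt(82) = 9.0554
d = 9/sqrt(82) = 0.9939

0.9939


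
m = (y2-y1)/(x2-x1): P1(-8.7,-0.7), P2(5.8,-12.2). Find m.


dy = -12.2 + 0.7 = -11.5
dx = 5.8 + 8.7 = 14.5
m = -11.5/14.5 = -0.7931

m = -0.7931


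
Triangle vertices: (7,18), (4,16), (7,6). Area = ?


7*(16-6) = 70
4*(6-18) = -48
7*(18-16) = 14
sum = 36
Area = |36|/2 = 18.0000

18.0000 sq units


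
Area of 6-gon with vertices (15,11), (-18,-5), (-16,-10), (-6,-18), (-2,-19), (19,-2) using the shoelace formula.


sum(xi*y_{i+1}) = 15*(-5) - 18*(-10) - 16*(-18) - 6*(-19) - 2*(-2) + 19*11 = 720
sum(yi*x_{i+1}) = 11*(-18) - 5*(-16) - 10*(-6) - 18*(-2) - 19*19 - 2*15 = -413
Area = |720 + 413|/2 = 1133/2 = 566.5000

566.5000 sq units


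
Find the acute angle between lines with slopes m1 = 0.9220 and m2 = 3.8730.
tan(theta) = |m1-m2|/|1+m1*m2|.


m1-m2 = -2.951
1+m1*m2 = 4.570906
tan(theta) = |-2.951/4.570906| = 0.645605
theta = arctan(|-2.951/4.570906|) = 32.8465 degrees (acute angle)

32.8465 degrees


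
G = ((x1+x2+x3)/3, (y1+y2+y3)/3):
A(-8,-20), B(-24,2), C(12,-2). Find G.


Gx = (-8- 24+12)/3 = -20/3 = -6.6667
Gy = (-20+2- 2)/3 = -20/3 = -6.6667

G = (-6.6667, -6.6667)


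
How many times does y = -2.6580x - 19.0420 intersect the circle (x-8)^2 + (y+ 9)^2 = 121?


Substitute y = -2.6580x - 19.0420: (x-8)^2 + (-2.6580x- 19.0420+ 9)^2 = 121
Expand to Ax^2 + Bx + C = 0, where b-k = -10.042
A = 1+m^2 = 8.064964
B = 2(m(b-k) - h) = 2(-2.6580*(-10.042) - 8) = 37.383272
C = h^2 + (b-k)^2 - r^2 = 64 + 100.841764 - 121 = 43.841764
disc = B^2-4AC = 1397.5090 - 1414.3290 = -16.8200
disc < 0

0 intersection points


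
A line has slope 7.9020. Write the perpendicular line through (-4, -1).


Perpendicular slope = -1/m1 = -1/7.9020 = -0.1266
b2 = y0 - m2*x0 = -1 - 4/7.9020 = -1 - 0.5062 = -1.5062

y = -0.1266x - 1.5062


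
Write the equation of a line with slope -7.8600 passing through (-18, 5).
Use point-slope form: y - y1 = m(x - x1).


y - 5 = -7.8600(x + 18)
y = -7.8600x + 5 + 7.8600*(-18)
y = -7.8600x - 136.4800

y = -7.8600x - 136.4800


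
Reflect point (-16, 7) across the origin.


Reflection rule for origin: (-x, -y)
(-16, 7) -> (16, -7)

(16, -7)


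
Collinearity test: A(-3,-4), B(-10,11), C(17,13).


-3*(11-13) - 10*(13+ 4) + 17*(-4-11)
= 6 - 170 - 255 = -419

No, not collinear (determinant = -419)


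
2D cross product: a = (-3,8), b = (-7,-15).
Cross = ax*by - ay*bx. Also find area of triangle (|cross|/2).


cross = -3*(-15) - 8*(-7) = 45 + 56 = 101
Triangle area = |101|/2 = 101/2 = 50.5000

cross = 101, triangle area = 50.5000


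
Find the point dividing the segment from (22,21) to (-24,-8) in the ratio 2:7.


Px = (2*(-24) + 7*22)/9 = 106/9 = 11.7778
Py = (2*(-8) + 7*21)/9 = 131/9 = 14.5556

P = (11.7778, 14.5556)


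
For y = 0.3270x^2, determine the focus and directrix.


a = 0.3270
1/(4a) = 0.7645
Focus = (0, 0.7645)
Directrix: y = -0.7645

Focus = (0, 0.7645), Directrix: y = -0.7645


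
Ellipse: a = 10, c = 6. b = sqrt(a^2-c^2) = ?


b^2 = 10^2 - (6)^2 = 100 - 36 = 64
b = sqrt(64) = 8

b = 8


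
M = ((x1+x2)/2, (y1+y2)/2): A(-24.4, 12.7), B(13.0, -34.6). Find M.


Mx = (-24.4 + 13.0)/2 = -11.4/2 = -5.7000
My = (12.7 - 34.6)/2 = -21.9/2 = -10.9500

(-5.7000, -10.9500)


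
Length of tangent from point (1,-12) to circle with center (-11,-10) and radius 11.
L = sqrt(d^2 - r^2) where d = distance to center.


d = sqrt((1+ 11)^2 + (-12+ 10)^2) = sqrt(144+4) = 12.1655
L = sqrt(148.0000 - 121) = sqrt(27.0000) = 5.1962

5.1962


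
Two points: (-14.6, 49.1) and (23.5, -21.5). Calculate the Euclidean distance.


dx = 23.5 + 14.6 = 38.1
dy = -21.5 - 49.1 = -70.6
d = sqrt(1451.61 + 4984.36) = sqrt(6435.97) = 80.2245

80.2245


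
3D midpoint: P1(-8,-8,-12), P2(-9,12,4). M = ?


Mx = (-8- 9)/2 = -8.5000
My = (-8+12)/2 = 2.0000
Mz = (-12+4)/2 = -4.0000

M = (-8.5000, 2.0000, -4.0000)


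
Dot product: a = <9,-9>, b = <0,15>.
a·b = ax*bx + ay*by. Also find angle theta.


a·b = 9*0 - 9*15 = 0 - 135 = -135
|a| = sqrt(81+81) = 12.7279
|b| = sqrt(0+225) = 15.0000
cos(theta) = -135/(sqrt(162)*sqrt(225)) = -135/sqrt(36450) = -0.707107
theta = arccos(-135/sqrt(36450)) = 135.0000 degrees

a·b = -135, theta = 135.0000 deg


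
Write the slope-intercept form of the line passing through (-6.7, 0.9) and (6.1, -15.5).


m = (-16.4)/(12.8) = -1.2812
b = y1 - m*x1 = 0.9 - (-16.4*(-6.7))/(12.8) = 0.9 - 8.5844 = -7.6844

y = -1.2812x - 7.6844


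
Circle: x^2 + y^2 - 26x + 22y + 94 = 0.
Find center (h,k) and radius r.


h = -D/2 = 26/2 = 13
k = -E/2 = -22/2 = -11
r^2 = h^2 + k^2 - F = 169 + 121 - 94 = 196
r = 14

Center (13, -11), radius = 14


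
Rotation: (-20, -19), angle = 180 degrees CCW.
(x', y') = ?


cos(180) = -1, sin(180) = 0
x' = -20*(-1) + 19*0 = 20
y' = -20*0 - 19*(-1) = 19

(20, 19)


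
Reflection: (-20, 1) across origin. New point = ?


Reflection rule for origin: (-x, -y)
(-20, 1) -> (20, -1)

(20, -1)


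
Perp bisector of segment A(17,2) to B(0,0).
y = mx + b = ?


Midpoint = (8.5, 1)
Slope of AB = dy/dx = -2/(-17) = 0.1176
Perp slope = -dx/dy = -17/2 = -8.5000
b = My - (perp slope)*Mx = 1 + (-17*8.5)/(-2) = 1 + 72.2500 = 73.2500

y = -8.5000x + 73.2500


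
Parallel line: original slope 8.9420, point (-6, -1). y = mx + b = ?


Parallel lines have equal slopes.
m2 = 8.9420
b2 = -1 - 8.9420*(-6) = 52.6520

y = 8.9420x + 52.6520


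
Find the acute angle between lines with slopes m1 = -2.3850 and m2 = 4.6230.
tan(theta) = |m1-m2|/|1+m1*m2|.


m1-m2 = -7.008
1+m1*m2 = -10.025855
tan(theta) = |-7.008/(-10.025855)| = 0.698993
theta = arctan(|-7.008/(-10.025855)|) = 34.9533 degrees (acute angle)

34.9533 degrees


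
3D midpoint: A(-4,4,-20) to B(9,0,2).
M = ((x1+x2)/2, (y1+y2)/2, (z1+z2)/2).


Mx = (-4+9)/2 = 2.5000
My = (4+0)/2 = 2.0000
Mz = (-20+2)/2 = -9.0000

M = (2.5000, 2.0000, -9.0000)


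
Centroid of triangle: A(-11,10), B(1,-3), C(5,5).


Gx = (-11+1+5)/3 = -5/3 = -1.6667
Gy = (10- 3+5)/3 = 12/3 = 4.0000

G = (-1.6667, 4.0000)


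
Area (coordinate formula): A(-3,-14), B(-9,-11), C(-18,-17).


-3*(-11+ 17) = -18
-9*(-17+ 14) = 27
-18*(-14+ 11) = 54
sum = 63
Area = |63|/2 = 31.5000

31.5000 sq units


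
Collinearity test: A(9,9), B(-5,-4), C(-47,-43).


9*(-4+ 43) - 5*(-43-9) - 47*(9+ 4)
= 351 + 260 - 611 = 0

Yes, collinear (determinant = 0)


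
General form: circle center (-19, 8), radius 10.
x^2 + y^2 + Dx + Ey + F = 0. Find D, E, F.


(x+ 19)^2 + (y-8)^2 = 10^2
D = -2h = 38, E = -2k = -16
F = h^2+k^2-r^2 = 361+64-100 = 325

D = 38, E = -16, F = 325


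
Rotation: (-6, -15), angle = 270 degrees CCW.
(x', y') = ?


cos(270) = 0, sin(270) = -1
x' = -6*0 + 15*(-1) = -15
y' = -6*(-1) - 15*0 = 6

(-15, 6)


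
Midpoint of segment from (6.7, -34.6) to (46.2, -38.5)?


Mx = (6.7 + 46.2)/2 = 52.9/2 = 26.4500
My = (-34.6 - 38.5)/2 = -73.1/2 = -36.5500

(26.4500, -36.5500)


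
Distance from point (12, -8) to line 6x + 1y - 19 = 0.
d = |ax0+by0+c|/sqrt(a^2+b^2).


|6*12 + 1*(-8) - 19| = |45| = 45
sqrt(36 + 1) = sqrt(37) = 6.0828
d = 45/sqrt(37) = 7.3980

7.3980


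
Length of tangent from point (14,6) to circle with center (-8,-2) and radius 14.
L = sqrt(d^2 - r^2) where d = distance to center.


d = sqrt((14+ 8)^2 + (6+ 2)^2) = sqrt(484+64) = 23.4094
L = sqrt(548.0000 - 196) = sqrt(352.0000) = 18.7617

18.7617


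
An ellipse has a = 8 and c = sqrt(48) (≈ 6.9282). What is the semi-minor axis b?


b^2 = 8^2 - (sqrt(48))^2 = 64 - 48 = 16
b = sqrt(16) = 4

b = 4


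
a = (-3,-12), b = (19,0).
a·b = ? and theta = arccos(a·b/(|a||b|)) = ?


a·b = -3*19 - 12*0 = -57 + 0 = -57
|a| = sqrt(9+144) = 12.3693
|b| = sqrt(361+0) = 19.0000
cos(theta) = -57/(sqrt(153)*sqrt(361)) = -57/sqrt(55233) = -0.242536
theta = arccos(-57/sqrt(55233)) = 104.0362 degrees

a·b = -57, theta = 104.0362 deg


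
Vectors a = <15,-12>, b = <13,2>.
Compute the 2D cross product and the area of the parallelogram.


cross = 15*2 + 12*13 = 30 + 156 = 186
Parallelogram area = |186| = 186

cross = 186, parallelogram area = 186


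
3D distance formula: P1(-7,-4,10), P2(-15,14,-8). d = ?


dx=-8, dy=18, dz=-18
d = sqrt(64+324+324) = sqrt(712) = 26.6833

26.6833


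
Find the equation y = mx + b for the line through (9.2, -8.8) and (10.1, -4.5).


m = (4.3)/(0.9) = 4.7778
b = y1 - m*x1 = -8.8 - (4.3*9.2)/(0.9) = -8.8 - 43.9556 = -52.7556

y = 4.7778x - 52.7556


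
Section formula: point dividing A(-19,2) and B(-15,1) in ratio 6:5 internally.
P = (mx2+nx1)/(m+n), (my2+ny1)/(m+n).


Px = (6*(-15) + 5*(-19))/11 = -185/11 = -16.8182
Py = (6*1 + 5*2)/11 = 16/11 = 1.4545

P = (-16.8182, 1.4545)


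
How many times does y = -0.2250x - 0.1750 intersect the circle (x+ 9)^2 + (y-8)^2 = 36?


Substitute y = -0.2250x - 0.1750: (x+ 9)^2 + (-0.2250x- 0.1750-8)^2 = 36
Expand to Ax^2 + Bx + C = 0, where b-k = -8.175
A = 1+m^2 = 1.050625
B = 2(m(b-k) - h) = 2(-0.2250*(-8.175) + 9) = 21.67875
C = h^2 + (b-k)^2 - r^2 = 81 + 66.830625 - 36 = 111.830625
disc = B^2-4AC = 469.9682 - 469.9682 = 0
disc = 0

1 intersection point (tangent)


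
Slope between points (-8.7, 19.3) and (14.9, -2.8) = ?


dy = -2.8 - 19.3 = -22.1
dx = 14.9 + 8.7 = 23.6
m = -22.1/23.6 = -0.9364

m = -0.9364


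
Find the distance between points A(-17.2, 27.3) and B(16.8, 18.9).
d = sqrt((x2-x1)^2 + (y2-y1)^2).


dx = 16.8 + 17.2 = 34.0
dy = 18.9 - 27.3 = -8.4
d = sqrt(1156.0 + 70.56) = sqrt(1226.56) = 35.0223

35.0223


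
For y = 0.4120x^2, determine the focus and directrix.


a = 0.4120
1/(4a) = 0.6068
Focus = (0, 0.6068)
Directrix: y = -0.6068

Focus = (0, 0.6068), Directrix: y = -0.6068


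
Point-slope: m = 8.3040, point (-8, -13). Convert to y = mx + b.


y + 13 = 8.3040(x + 8)
y = 8.3040x - 13 - 8.3040*(-8)
y = 8.3040x + 53.4320

y = 8.3040x + 53.4320


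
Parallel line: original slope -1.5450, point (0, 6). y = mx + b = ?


Parallel lines have equal slopes.
m2 = -1.5450
b2 = 6 + 1.5450*0 = 6.0000

y = -1.5450x + 6.0000


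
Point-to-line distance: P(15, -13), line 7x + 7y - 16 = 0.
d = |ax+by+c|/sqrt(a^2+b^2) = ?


|7*15 + 7*(-13) - 16| = |-2| = 2
sqrt(49 + 49) = sqrt(98) = 9.8995
d = 2/sqrt(98) = 0.2020

0.2020


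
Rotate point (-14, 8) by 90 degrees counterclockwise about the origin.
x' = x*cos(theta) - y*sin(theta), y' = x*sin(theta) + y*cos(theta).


cos(90) = 0, sin(90) = 1
x' = -14*0 - 8*1 = -8
y' = -14*1 + 8*0 = -14

(-8, -14)


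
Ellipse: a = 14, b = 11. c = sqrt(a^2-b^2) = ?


c^2 = 14^2 - 11^2 = 196 - 121 = 75
c = sqrt(75) = 8.6603

c = 8.6603


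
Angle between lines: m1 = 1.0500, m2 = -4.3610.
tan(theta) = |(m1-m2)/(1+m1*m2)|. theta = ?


m1-m2 = 5.411
1+m1*m2 = -3.57905
tan(theta) = |5.411/(-3.57905)| = 1.511854
theta = arctan(|5.411/(-3.57905)|) = 56.5178 degrees (acute angle)

56.5178 degrees


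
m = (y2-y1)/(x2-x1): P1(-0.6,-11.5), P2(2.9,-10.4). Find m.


dy = -10.4 + 11.5 = 1.1
dx = 2.9 + 0.6 = 3.5
m = 1.1/3.5 = 0.3143

m = 0.3143


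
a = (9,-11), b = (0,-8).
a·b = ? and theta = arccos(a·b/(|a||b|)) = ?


a·b = 9*0 - 11*(-8) = 0 + 88 = 88
|a| = sqrt(81+121) = 14.2127
|b| = sqrt(0+64) = 8.0000
cos(theta) = 88/(sqrt(202)*sqrt(64)) = 88/sqrt(12928) = 0.773957
theta = arccos(88/sqrt(12928)) = 39.2894 degrees

a·b = 88, theta = 39.2894 deg


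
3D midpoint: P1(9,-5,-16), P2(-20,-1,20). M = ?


Mx = (9- 20)/2 = -5.5000
My = (-5- 1)/2 = -3.0000
Mz = (-16+20)/2 = 2.0000

M = (-5.5000, -3.0000, 2.0000)


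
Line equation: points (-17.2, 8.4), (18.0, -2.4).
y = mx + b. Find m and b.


m = (-10.8)/(35.2) = -0.3068
b = y1 - m*x1 = 8.4 - (-10.8*(-17.2))/(35.2) = 8.4 - 5.2773 = 3.1227

y = -0.3068x + 3.1227


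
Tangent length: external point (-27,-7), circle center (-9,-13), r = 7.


d = sqrt((-27+ 9)^2 + (-7+ 13)^2) = sqrt(324+36) = 18.9737
L = sqrt(360.0000 - 49) = sqrt(311.0000) = 17.6352

17.6352


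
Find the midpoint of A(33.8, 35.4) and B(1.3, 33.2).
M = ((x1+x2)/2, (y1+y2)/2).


Mx = (33.8 + 1.3)/2 = 35.1/2 = 17.5500
My = (35.4 + 33.2)/2 = 68.6/2 = 34.3000

(17.5500, 34.3000)


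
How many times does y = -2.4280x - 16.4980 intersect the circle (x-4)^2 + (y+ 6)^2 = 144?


Substitute y = -2.4280x - 16.4980: (x-4)^2 + (-2.4280x- 16.4980+ 6)^2 = 144
Expand to Ax^2 + Bx + C = 0, where b-k = -10.498
A = 1+m^2 = 6.895184
B = 2(m(b-k) - h) = 2(-2.4280*(-10.498) - 4) = 42.978288
C = h^2 + (b-k)^2 - r^2 = 16 + 110.208004 - 144 = -17.791996
disc = B^2-4AC = 1847.1332 + 490.7163 = 2337.8495
disc > 0

2 intersection points


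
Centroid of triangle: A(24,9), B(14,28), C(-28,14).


Gx = (24+14- 28)/3 = 10/3 = 3.3333
Gy = (9+28+14)/3 = 51/3 = 17.0000

G = (3.3333, 17.0000)


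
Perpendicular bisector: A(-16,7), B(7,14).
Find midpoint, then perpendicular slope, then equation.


Midpoint = (-4.5, 10.5)
Slope of AB = dy/dx = 7/23 = 0.3043
Perp slope = -dx/dy = -23/7 = -3.2857
b = My - (perp slope)*Mx = 10.5 + (23*(-4.5))/7 = 10.5 - 14.7857 = -4.2857

y = -3.2857x - 4.2857


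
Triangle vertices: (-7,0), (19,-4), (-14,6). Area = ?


-7*(-4-6) = 70
19*(6-0) = 114
-14*(0+ 4) = -56
sum = 128
Area = |128|/2 = 64.0000

64.0000 sq units


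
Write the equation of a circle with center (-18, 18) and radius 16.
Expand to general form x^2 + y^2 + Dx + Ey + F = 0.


(x+ 18)^2 + (y-18)^2 = 16^2
D = -2h = 36, E = -2k = -36
F = h^2+k^2-r^2 = 324+324-256 = 392

x^2 + y^2 + 36x - 36y + 392 = 0


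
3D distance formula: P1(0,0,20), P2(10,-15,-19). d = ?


dx=10, dy=-15, dz=-39
d = sqrt(100+225+1521) = sqrt(1846) = 42.9651

42.9651


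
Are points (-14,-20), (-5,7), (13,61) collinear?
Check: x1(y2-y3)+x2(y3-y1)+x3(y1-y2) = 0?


-14*(7-61) - 5*(61+ 20) + 13*(-20-7)
= 756 - 405 - 351 = 0

Yes, collinear (determinant = 0)


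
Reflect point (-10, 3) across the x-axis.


Reflection rule for x-axis: (x, -y)
(-10, 3) -> (-10, -3)

(-10, -3)


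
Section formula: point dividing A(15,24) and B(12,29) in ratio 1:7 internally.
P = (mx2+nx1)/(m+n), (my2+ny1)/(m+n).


Px = (1*12 + 7*15)/8 = 117/8 = 14.6250
Py = (1*29 + 7*24)/8 = 197/8 = 24.6250

P = (14.6250, 24.6250)


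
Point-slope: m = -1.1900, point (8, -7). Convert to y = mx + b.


y + 7 = -1.1900(x - 8)
y = -1.1900x - 7 + 1.1900*8
y = -1.1900x + 2.5200

y = -1.1900x + 2.5200


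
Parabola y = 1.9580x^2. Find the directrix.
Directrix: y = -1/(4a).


a = 1.9580
1/(4a) = 0.1277
directrix: y = -0.1277 = -0.1277

y = -0.1277


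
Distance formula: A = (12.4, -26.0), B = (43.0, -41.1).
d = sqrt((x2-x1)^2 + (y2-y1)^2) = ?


dx = 43.0 - 12.4 = 30.6
dy = -41.1 + 26.0 = -15.1
d = sqrt(936.36 + 228.01) = sqrt(1164.37) = 34.1229

34.1229


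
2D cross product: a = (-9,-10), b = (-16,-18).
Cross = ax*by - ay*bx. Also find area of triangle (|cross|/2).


cross = -9*(-18) + 10*(-16) = 162 - 160 = 2
Triangle area = |2|/2 = 2/2 = 1.0000

cross = 2, triangle area = 1.0000


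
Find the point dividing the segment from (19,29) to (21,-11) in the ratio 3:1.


Px = (3*21 + 1*19)/4 = 82/4 = 20.5000
Py = (3*(-11) + 1*29)/4 = -4/4 = -1.0000

P = (20.5000, -1.0000)


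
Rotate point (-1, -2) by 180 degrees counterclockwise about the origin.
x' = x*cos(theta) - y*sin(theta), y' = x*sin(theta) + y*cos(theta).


cos(180) = -1, sin(180) = 0
x' = -1*(-1) + 2*0 = 1
y' = -1*0 - 2*(-1) = 2

(1, 2)


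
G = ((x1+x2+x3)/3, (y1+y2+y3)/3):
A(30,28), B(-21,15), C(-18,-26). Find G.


Gx = (30- 21- 18)/3 = -9/3 = -3.0000
Gy = (28+15- 26)/3 = 17/3 = 5.6667

G = (-3.0000, 5.6667)


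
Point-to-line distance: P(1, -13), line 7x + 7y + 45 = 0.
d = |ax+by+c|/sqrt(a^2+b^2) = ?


|7*1 + 7*(-13) + 45| = |-39| = 39
sqrt(49 + 49) = sqrt(98) = 9.8995
d = 39/sqrt(98) = 3.9396

3.9396


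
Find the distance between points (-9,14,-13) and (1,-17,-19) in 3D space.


dx=10, dy=-31, dz=-6
d = sqrt(100+961+36) = sqrt(1097) = 33.1210

33.1210


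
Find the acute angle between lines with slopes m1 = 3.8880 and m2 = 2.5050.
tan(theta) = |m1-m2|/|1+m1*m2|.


m1-m2 = 1.383
1+m1*m2 = 10.73944
tan(theta) = |1.383/10.73944| = 0.128778
theta = arctan(|1.383/10.73944|) = 7.3380 degrees (acute angle)

7.3380 degrees


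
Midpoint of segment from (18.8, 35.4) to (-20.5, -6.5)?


Mx = (18.8 - 20.5)/2 = -1.7/2 = -0.8500
My = (35.4 - 6.5)/2 = 28.9/2 = 14.4500

(-0.8500, 14.4500)


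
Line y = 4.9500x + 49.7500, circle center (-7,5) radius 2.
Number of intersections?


Substitute y = 4.9500x + 49.7500: (x+ 7)^2 + (4.9500x+49.7500-5)^2 = 4
Expand to Ax^2 + Bx + C = 0, where b-k = 44.75
A = 1+m^2 = 25.5025
B = 2(m(b-k) - h) = 2(4.9500*44.75 + 7) = 457.025
C = h^2 + (b-k)^2 - r^2 = 49 + 2002.5625 - 4 = 2047.5625
disc = B^2-4AC = 208871.8506 - 208871.8506 = 0
disc = 0

1 intersection point (tangent)


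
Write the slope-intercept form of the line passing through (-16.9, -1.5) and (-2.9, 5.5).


m = (7.0)/(14) = 0.5000
b = y1 - m*x1 = -1.5 - (7.0*(-16.9))/(14) = -1.5 + 8.4500 = 6.9500

y = 0.5000x + 6.9500


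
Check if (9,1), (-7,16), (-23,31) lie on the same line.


9*(16-31) - 7*(31-1) - 23*(1-16)
= -135 - 210 + 345 = 0

Yes, collinear (determinant = 0)


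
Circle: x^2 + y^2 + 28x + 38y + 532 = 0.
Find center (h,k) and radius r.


h = -D/2 = -28/2 = -14
k = -E/2 = -38/2 = -19
r^2 = h^2 + k^2 - F = 196 + 361 - 532 = 25
r = 5

Center (-14, -19), radius = 5


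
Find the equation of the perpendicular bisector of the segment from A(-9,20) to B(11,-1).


Midpoint = (1, 9.5)
Slope of AB = dy/dx = -21/20 = -1.0500
Perp slope = -dx/dy = 20/21 = 0.9524
b = My - (perp slope)*Mx = 9.5 + (20*1)/(-21) = 9.5 - 0.9524 = 8.5476

y = 0.9524x + 8.5476


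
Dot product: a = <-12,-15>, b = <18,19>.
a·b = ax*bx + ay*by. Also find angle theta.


a·b = -12*18 - 15*19 = -216 - 285 = -501
|a| = sqrt(144+225) = 19.2094
|b| = sqrt(324+361) = 26.1725
cos(theta) = -501/(sqrt(369)*sqrt(685)) = -501/sqrt(252765) = -0.996504
theta = arccos(-501/sqrt(252765)) = 175.2080 degrees

a·b = -501, theta = 175.2080 deg


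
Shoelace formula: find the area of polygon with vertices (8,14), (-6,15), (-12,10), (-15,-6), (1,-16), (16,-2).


sum(xi*y_{i+1}) = 8*15 - 6*10 - 12*(-6) - 15*(-16) + 1*(-2) + 16*14 = 594
sum(yi*x_{i+1}) = 14*(-6) + 15*(-12) + 10*(-15) - 6*1 - 16*16 - 2*8 = -692
Area = |594 + 692|/2 = 1286/2 = 643.0000

643.0000 sq units


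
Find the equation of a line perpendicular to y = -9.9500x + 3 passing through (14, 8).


Perpendicular slope = -1/m1 = -1/(-9.9500) = 0.1005
b2 = y0 - m2*x0 = 8 + 14/(-9.9500) = 8 - 1.4070 = 6.5930

y = 0.1005x + 6.5930


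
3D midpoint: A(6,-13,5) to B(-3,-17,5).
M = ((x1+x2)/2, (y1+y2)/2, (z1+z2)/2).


Mx = (6- 3)/2 = 1.5000
My = (-13- 17)/2 = -15.0000
Mz = (5+5)/2 = 5.0000

M = (1.5000, -15.0000, 5.0000)


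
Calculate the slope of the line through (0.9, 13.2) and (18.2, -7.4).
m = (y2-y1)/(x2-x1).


dy = -7.4 - 13.2 = -20.6
dx = 18.2 - 0.9 = 17.3
m = -20.6/17.3 = -1.1908

m = -1.1908


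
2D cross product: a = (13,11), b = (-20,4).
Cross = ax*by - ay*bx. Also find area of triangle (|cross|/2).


cross = 13*4 - 11*(-20) = 52 + 220 = 272
Triangle area = |272|/2 = 272/2 = 136.0000

cross = 272, triangle area = 136.0000


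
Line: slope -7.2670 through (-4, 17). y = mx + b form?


y - 17 = -7.2670(x + 4)
y = -7.2670x + 17 + 7.2670*(-4)
y = -7.2670x - 12.0680

y = -7.2670x - 12.0680


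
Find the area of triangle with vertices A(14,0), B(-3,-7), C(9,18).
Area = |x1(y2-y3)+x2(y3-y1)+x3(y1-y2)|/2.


14*(-7-18) = -350
-3*(18-0) = -54
9*(0+ 7) = 63
sum = -341
Area = |-341|/2 = 170.5000

170.5000 sq units


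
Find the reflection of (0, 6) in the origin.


Reflection rule for origin: (-x, -y)
(0, 6) -> (0, -6)

(0, -6)


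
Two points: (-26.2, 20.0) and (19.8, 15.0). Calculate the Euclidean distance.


dx = 19.8 + 26.2 = 46.0
dy = 15.0 - 20.0 = -5.0
d = sqrt(2116.0 + 25.0) = sqrt(2141.0) = 46.2709

46.2709


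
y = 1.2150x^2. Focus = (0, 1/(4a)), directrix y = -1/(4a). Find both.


a = 1.2150
1/(4a) = 0.2058
Focus = (0, 0.2058)
Directrix: y = -0.2058

Focus = (0, 0.2058), Directrix: y = -0.2058


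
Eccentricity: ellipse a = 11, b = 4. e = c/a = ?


c = sqrt(121-16) = sqrt(105) = 10.2470
e = c/a = sqrt(105)/11 = 0.9315

e = 0.9315


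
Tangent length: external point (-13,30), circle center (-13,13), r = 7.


d = sqrt((-13+ 13)^2 + (30-13)^2) = sqrt(0+289) = 17.0000
L = sqrt(289.0000 - 49) = sqrt(240.0000) = 15.4919

15.4919


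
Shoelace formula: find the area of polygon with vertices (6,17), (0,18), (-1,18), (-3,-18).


sum(xi*y_{i+1}) = 6*18 + 0*18 - 1*(-18) - 3*17 = 75
sum(yi*x_{i+1}) = 17*0 + 18*(-1) + 18*(-3) - 18*6 = -180
Area = |75 + 180|/2 = 255/2 = 127.5000

127.5000 sq units


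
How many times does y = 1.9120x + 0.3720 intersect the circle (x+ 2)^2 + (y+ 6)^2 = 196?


Substitute y = 1.9120x + 0.3720: (x+ 2)^2 + (1.9120x+0.3720+ 6)^2 = 196
Expand to Ax^2 + Bx + C = 0, where b-k = 6.372
A = 1+m^2 = 4.655744
B = 2(m(b-k) - h) = 2(1.9120*6.372 + 2) = 28.366528
C = h^2 + (b-k)^2 - r^2 = 4 + 40.602384 - 196 = -151.397616
disc = B^2-4AC = 804.6599 + 2819.4742 = 3624.1341
disc > 0

2 intersection points


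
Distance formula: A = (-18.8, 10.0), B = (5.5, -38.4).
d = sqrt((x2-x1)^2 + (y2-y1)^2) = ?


dx = 5.5 + 18.8 = 24.3
dy = -38.4 - 10.0 = -48.4
d = sqrt(590.49 + 2342.56) = sqrt(2933.05) = 54.1576

54.1576


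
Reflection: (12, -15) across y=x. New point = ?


Reflection rule for y=x: (y, x)
(12, -15) -> (-15, 12)

(-15, 12)


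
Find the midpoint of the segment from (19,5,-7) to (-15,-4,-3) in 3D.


Mx = (19- 15)/2 = 2.0000
My = (5- 4)/2 = 0.5000
Mz = (-7- 3)/2 = -5.0000

M = (2.0000, 0.5000, -5.0000)


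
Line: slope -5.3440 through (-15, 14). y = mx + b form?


y - 14 = -5.3440(x + 15)
y = -5.3440x + 14 + 5.3440*(-15)
y = -5.3440x - 66.1600

y = -5.3440x - 66.1600


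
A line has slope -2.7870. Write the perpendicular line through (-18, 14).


Perpendicular slope = -1/m1 = -1/(-2.7870) = 0.3588
b2 = y0 - m2*x0 = 14 - 18/(-2.7870) = 14 + 6.4586 = 20.4586

y = 0.3588x + 20.4586


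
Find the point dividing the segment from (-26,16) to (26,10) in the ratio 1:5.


Px = (1*26 + 5*(-26))/6 = -104/6 = -17.3333
Py = (1*10 + 5*16)/6 = 90/6 = 15.0000

P = (-17.3333, 15.0000)


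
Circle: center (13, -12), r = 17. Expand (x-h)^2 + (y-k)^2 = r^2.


(x-13)^2 + (y+ 12)^2 = 17^2
D = -2h = -26, E = -2k = 24
F = h^2+k^2-r^2 = 169+144-289 = 24

x^2 + y^2 - 26x + 24y + 24 = 0


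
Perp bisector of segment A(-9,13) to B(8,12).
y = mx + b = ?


Midpoint = (-0.5, 12.5)
Slope of AB = dy/dx = -1/17 = -0.0588
Perp slope = -dx/dy = 17/1 = 17.0000
b = My - (perp slope)*Mx = 12.5 + (17*(-0.5))/(-1) = 12.5 + 8.5000 = 21.0000

y = 17.0000x + 21.0000


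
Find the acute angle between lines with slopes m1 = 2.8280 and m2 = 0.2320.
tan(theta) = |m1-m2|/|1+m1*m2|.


m1-m2 = 2.596
1+m1*m2 = 1.656096
tan(theta) = |2.596/1.656096| = 1.567542
theta = arctan(|2.596/1.656096|) = 57.4645 degrees (acute angle)

57.4645 degrees


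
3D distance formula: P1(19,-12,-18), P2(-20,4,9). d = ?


dx=-39, dy=16, dz=27
d = sqrt(1521+256+729) = sqrt(2506) = 50.0600

50.0600


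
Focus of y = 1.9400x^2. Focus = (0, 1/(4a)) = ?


a = 1.9400
4a = 7.7600
focus = (0, 1/7.7600) = (0, 0.1289)

Focus = (0, 0.1289)


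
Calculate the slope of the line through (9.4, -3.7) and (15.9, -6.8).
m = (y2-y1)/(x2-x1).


dy = -6.8 + 3.7 = -3.1
dx = 15.9 - 9.4 = 6.5
m = -3.1/6.5 = -0.4769

m = -0.4769


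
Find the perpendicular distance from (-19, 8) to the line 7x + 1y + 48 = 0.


|7*(-19) + 1*8 + 48| = |-77| = 77
sqrt(49 + 1) = sqrt(50) = 7.0711
d = 77/sqrt(50) = 10.8894

10.8894


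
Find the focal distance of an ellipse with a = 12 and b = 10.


c^2 = 12^2 - 10^2 = 144 - 100 = 44
c = sqrt(44) = 6.6332

c = 6.6332


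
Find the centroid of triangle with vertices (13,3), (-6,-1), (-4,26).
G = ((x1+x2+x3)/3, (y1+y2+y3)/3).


Gx = (13- 6- 4)/3 = 3/3 = 1.0000
Gy = (3- 1+26)/3 = 28/3 = 9.3333

G = (1.0000, 9.3333)


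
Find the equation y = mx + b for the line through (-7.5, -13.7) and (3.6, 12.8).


m = (26.5)/(11.1) = 2.3874
b = y1 - m*x1 = -13.7 - (26.5*(-7.5))/(11.1) = -13.7 + 17.9054 = 4.2054

y = 2.3874x + 4.2054


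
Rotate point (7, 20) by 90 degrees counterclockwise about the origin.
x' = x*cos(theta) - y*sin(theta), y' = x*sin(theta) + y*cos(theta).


cos(90) = 0, sin(90) = 1
x' = 7*0 - 20*1 = -20
y' = 7*1 + 20*0 = 7

(-20, 7)


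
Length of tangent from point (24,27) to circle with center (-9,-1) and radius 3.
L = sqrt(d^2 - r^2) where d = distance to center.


d = sqrt((24+ 9)^2 + (27+ 1)^2) = sqrt(1089+784) = 43.2782
L = sqrt(1873.0000 - 9) = sqrt(1864.0000) = 43.1741

43.1741


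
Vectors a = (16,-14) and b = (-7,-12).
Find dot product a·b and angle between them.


a·b = 16*(-7) - 14*(-12) = -112 + 168 = 56
|a| = sqrt(256+196) = 21.2603
|b| = sqrt(49+144) = 13.8924
cos(theta) = 56/(sqrt(452)*sqrt(193)) = 56/sqrt(87236) = 0.189601
theta = arccos(56/sqrt(87236)) = 79.0705 degrees

a·b = 56, theta = 79.0705 deg


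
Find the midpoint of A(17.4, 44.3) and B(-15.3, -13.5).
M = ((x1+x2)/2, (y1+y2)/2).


Mx = (17.4 - 15.3)/2 = 2.1/2 = 1.0500
My = (44.3 - 13.5)/2 = 30.8/2 = 15.4000

(1.0500, 15.4000)


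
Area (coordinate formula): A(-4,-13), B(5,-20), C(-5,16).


-4*(-20-16) = 144
5*(16+ 13) = 145
-5*(-13+ 20) = -35
sum = 254
Area = |254|/2 = 127.0000

127.0000 sq units


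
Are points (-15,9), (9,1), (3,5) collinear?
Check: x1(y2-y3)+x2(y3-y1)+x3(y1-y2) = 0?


-15*(1-5) + 9*(5-9) + 3*(9-1)
= 60 - 36 + 24 = 48

No, not collinear (determinant = 48)


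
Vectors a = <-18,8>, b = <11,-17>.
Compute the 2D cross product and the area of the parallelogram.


cross = -18*(-17) - 8*11 = 306 - 88 = 218
Parallelogram area = |218| = 218

cross = 218, parallelogram area = 218


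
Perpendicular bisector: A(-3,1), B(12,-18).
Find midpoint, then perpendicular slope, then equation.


Midpoint = (4.5, -8.5)
Slope of AB = dy/dx = -19/15 = -1.2667
Perp slope = -dx/dy = 15/19 = 0.7895
b = My - (perp slope)*Mx = -8.5 + (15*4.5)/(-19) = -8.5 - 3.5526 = -12.0526

y = 0.7895x - 12.0526


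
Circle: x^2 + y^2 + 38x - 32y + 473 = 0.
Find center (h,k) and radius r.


h = -D/2 = -38/2 = -19
k = -E/2 = 32/2 = 16
r^2 = h^2 + k^2 - F = 361 + 256 - 473 = 144
r = 12

Center (-19, 16), radius = 12


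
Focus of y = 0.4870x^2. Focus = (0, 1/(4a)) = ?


a = 0.4870
4a = 1.9480
focus = (0, 1/1.9480) = (0, 0.5133)

Focus = (0, 0.5133)


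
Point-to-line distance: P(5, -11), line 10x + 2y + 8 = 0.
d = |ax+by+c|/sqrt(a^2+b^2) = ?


|10*5 + 2*(-11) + 8| = |36| = 36
sqrt(100 + 4) = sqrt(104) = 10.1980
d = 36/sqrt(104) = 3.5301

3.5301


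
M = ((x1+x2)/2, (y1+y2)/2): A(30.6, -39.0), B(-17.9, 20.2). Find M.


Mx = (30.6 - 17.9)/2 = 12.7/2 = 6.3500
My = (-39.0 + 20.2)/2 = -18.8/2 = -9.4000

(6.3500, -9.4000)


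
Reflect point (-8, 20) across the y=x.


Reflection rule for y=x: (y, x)
(-8, 20) -> (20, -8)

(20, -8)


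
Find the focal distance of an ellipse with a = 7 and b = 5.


c^2 = 7^2 - 5^2 = 49 - 25 = 24
c = sqrt(24) = 4.8990

c = 4.8990


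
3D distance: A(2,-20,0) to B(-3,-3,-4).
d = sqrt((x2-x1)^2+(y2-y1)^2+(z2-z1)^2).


dx=-5, dy=17, dz=-4
d = sqrt(25+289+16) = sqrt(330) = 18.1659

18.1659


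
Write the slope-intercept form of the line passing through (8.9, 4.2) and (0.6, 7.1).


m = (2.9)/(-8.3) = -0.3494
b = y1 - m*x1 = 4.2 - (2.9*8.9)/(-8.3) = 4.2 + 3.1096 = 7.3096

y = -0.3494x + 7.3096


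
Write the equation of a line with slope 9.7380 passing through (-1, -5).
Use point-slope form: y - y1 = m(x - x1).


y + 5 = 9.7380(x + 1)
y = 9.7380x - 5 - 9.7380*(-1)
y = 9.7380x + 4.7380

y = 9.7380x + 4.7380


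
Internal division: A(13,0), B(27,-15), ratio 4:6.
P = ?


Px = (4*27 + 6*13)/10 = 186/10 = 18.6000
Py = (4*(-15) + 6*0)/10 = -60/10 = -6.0000

P = (18.6000, -6.0000)


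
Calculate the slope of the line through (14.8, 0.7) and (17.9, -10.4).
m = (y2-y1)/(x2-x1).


dy = -10.4 - 0.7 = -11.1
dx = 17.9 - 14.8 = 3.1
m = -11.1/3.1 = -3.5806

m = -3.5806


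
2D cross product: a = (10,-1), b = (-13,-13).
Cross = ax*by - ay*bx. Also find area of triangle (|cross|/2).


cross = 10*(-13) + 1*(-13) = -130 - 13 = -143
Triangle area = |-143|/2 = 143/2 = 71.5000

cross = -143, triangle area = 71.5000


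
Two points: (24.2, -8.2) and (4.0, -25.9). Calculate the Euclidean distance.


dx = 4.0 - 24.2 = -20.2
dy = -25.9 + 8.2 = -17.7
d = sqrt(408.04 + 313.29) = sqrt(721.33) = 26.8576

26.8576


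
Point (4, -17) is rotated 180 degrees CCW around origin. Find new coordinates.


cos(180) = -1, sin(180) = 0
x' = 4*(-1) + 17*0 = -4
y' = 4*0 - 17*(-1) = 17

(-4, 17)


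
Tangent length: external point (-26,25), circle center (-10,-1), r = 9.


d = sqrt((-26+ 10)^2 + (25+ 1)^2) = sqrt(256+676) = 30.5287
L = sqrt(932.0000 - 81) = sqrt(851.0000) = 29.1719

29.1719


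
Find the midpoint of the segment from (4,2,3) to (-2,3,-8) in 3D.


Mx = (4- 2)/2 = 1.0000
My = (2+3)/2 = 2.5000
Mz = (3- 8)/2 = -2.5000

M = (1.0000, 2.5000, -2.5000)


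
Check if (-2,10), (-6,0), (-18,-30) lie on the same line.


-2*(0+ 30) - 6*(-30-10) - 18*(10-0)
= -60 + 240 - 180 = 0

Yes, collinear (determinant = 0)


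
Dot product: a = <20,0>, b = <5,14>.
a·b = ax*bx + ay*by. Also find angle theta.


a·b = 20*5 + 0*14 = 100 + 0 = 100
|a| = sqrt(400+0) = 20.0000
|b| = sqrt(25+196) = 14.8661
cos(theta) = 100/(sqrt(400)*sqrt(221)) = 100/sqrt(88400) = 0.336336
theta = arccos(100/sqrt(88400)) = 70.3462 degrees

a·b = 100, theta = 70.3462 deg


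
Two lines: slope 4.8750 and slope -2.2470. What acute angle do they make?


m1-m2 = 7.122
1+m1*m2 = -9.954125
tan(theta) = |7.122/(-9.954125)| = 0.715482
theta = arctan(|7.122/(-9.954125)|) = 35.5830 degrees (acute angle)

35.5830 degrees


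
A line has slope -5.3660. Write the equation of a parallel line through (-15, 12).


Parallel lines have equal slopes.
m2 = -5.3660
b2 = 12 + 5.3660*(-15) = -68.4900

y = -5.3660x - 68.4900


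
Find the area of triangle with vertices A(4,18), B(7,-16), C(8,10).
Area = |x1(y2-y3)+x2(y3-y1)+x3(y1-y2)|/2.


4*(-16-10) = -104
7*(10-18) = -56
8*(18+ 16) = 272
sum = 112
Area = |112|/2 = 56.0000

56.0000 sq units


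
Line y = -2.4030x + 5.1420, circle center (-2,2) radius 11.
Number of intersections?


Substitute y = -2.4030x + 5.1420: (x+ 2)^2 + (-2.4030x+5.1420-2)^2 = 121
Expand to Ax^2 + Bx + C = 0, where b-k = 3.142
A = 1+m^2 = 6.774409
B = 2(m(b-k) - h) = 2(-2.4030*3.142 + 2) = -11.100452
C = h^2 + (b-k)^2 - r^2 = 4 + 9.872164 - 121 = -107.127836
disc = B^2-4AC = 123.2200 + 2902.9111 = 3026.1311
disc > 0

2 intersection points
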